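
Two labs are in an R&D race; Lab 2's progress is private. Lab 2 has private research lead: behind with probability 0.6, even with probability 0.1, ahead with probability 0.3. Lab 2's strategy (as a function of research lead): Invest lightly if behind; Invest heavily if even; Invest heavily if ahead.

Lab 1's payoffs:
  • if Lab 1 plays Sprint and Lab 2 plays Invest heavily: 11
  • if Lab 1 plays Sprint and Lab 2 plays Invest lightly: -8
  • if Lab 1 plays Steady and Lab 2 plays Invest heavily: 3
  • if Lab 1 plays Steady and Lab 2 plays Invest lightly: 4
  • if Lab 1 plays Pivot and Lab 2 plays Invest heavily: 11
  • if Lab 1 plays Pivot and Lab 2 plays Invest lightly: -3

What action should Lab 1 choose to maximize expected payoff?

Steady

E[Sprint] = 0.6·(-8) + 0.1·(11) + 0.3·(11) = -0.4
E[Steady] = 0.6·(4) + 0.1·(3) + 0.3·(3) = 3.6
E[Pivot] = 0.6·(-3) + 0.1·(11) + 0.3·(11) = 2.6
Best response: Steady (3.6 is the largest).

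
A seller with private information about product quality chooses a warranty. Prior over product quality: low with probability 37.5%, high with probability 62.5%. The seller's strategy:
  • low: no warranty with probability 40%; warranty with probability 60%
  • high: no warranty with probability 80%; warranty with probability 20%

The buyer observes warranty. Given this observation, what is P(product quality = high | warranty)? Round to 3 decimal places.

P(warranty) = 0.375·0.6 + 0.625·0.2 = 0.35
P(high | warranty) = (0.625·0.2) / 0.35 = 0.125 / 0.35 = 0.357143

0.357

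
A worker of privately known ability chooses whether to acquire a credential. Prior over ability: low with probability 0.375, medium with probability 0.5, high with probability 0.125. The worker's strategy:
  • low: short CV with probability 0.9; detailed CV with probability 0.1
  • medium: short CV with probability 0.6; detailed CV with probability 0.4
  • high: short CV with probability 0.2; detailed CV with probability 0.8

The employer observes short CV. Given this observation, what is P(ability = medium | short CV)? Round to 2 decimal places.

Apply Bayes' rule using the sender's strategy as the likelihood.
P(short CV) = 0.375·0.9 + 0.5·0.6 + 0.125·0.2 = 0.6625
P(medium | short CV) = (0.5·0.6) / 0.6625 = 0.3 / 0.6625 = 0.45283

0.45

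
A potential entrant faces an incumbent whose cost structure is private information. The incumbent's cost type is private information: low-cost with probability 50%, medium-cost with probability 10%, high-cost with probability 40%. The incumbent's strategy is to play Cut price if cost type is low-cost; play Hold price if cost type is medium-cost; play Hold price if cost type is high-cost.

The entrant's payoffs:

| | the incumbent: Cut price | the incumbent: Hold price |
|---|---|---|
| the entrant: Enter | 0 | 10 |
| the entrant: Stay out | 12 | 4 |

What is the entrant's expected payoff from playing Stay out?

8

E[Stay out] = 0.5·12 + 0.1·4 + 0.4·4 = 6 + 0.4 + 1.6 = 8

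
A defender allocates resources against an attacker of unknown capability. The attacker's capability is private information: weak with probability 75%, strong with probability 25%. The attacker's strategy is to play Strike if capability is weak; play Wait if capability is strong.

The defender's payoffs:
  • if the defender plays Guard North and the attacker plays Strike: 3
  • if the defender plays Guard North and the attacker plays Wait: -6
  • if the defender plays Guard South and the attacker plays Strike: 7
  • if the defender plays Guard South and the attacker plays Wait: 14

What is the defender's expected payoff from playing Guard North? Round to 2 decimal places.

0.75

E[Guard North] = 0.75·3 + 0.25·(-6) = 2.25 + (-1.5) = 0.75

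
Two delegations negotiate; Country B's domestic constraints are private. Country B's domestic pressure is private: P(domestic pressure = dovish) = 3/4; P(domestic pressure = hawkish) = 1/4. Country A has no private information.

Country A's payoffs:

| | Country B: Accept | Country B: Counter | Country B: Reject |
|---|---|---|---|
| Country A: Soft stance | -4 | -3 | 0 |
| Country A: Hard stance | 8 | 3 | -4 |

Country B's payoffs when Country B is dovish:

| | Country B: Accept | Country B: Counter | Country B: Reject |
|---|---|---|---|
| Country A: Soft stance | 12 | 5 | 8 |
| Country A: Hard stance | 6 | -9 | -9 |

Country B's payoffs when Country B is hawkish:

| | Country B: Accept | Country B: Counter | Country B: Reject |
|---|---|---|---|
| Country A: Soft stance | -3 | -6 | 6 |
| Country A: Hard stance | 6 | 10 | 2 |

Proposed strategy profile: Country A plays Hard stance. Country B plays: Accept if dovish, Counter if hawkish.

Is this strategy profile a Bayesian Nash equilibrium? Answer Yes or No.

Yes

A profile is a BNE iff every type of every player is best-responding given beliefs about the other side.
Country A plays Hard stance: E[Hard stance] = 3/4·(8) + 1/4·(3) = 27/4; E[Soft stance] = -15/4. Best-responding. ✓
Country B (domestic pressure dovish), facing Hard stance: Accept gives 6, Counter gives -9, Reject gives -9. Proposed Accept is best. ✓
Country B (domestic pressure hawkish), facing Hard stance: Accept gives 6, Counter gives 10, Reject gives 2. Proposed Counter is best. ✓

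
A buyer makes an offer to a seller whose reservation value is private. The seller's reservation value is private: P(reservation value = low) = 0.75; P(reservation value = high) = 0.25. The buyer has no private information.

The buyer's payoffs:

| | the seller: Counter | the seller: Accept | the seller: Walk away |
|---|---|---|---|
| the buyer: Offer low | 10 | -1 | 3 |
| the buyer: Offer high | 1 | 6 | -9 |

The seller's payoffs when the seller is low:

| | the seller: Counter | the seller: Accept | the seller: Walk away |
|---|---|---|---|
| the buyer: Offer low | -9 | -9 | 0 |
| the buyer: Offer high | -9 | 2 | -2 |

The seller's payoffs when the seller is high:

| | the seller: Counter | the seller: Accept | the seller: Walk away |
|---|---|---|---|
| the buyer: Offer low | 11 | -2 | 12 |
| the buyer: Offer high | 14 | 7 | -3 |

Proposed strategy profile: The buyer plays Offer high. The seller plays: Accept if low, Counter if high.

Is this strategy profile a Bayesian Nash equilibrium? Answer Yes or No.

The buyer plays Offer high: E[Offer high] = 0.75·(6) + 0.25·(1) = 4.75; E[Offer low] = 1.75. Best-responding. ✓
The seller (reservation value low), facing Offer high: Counter gives -9, Accept gives 2, Walk away gives -2. Proposed Accept is best. ✓
The seller (reservation value high), facing Offer high: Counter gives 14, Accept gives 7, Walk away gives -3. Proposed Counter is best. ✓

Yes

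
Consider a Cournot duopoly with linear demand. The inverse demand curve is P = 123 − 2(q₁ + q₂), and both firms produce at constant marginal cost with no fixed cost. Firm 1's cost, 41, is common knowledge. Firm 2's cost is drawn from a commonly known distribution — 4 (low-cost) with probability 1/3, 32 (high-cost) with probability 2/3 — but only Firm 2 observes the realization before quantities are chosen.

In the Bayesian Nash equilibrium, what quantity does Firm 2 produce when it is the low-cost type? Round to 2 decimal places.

Firm 2 with cost c maximizes (123 − 2(q₁+q₂) − c)·q₂, giving q₂(c) = (123 − c − 2q₁)/4.
E[c₂] = 1/3·4 + 2/3·32 = 22.6667
Firm 1's FOC against E[q₂] yields q₁ = (123 − 2·41 + E[c₂])/6 = (123 − 82 + 22.6667)/6 = 10.6111.
q₂(low-cost) = (123 − 4 − 2·10.6111)/4 = 24.4444.

24.44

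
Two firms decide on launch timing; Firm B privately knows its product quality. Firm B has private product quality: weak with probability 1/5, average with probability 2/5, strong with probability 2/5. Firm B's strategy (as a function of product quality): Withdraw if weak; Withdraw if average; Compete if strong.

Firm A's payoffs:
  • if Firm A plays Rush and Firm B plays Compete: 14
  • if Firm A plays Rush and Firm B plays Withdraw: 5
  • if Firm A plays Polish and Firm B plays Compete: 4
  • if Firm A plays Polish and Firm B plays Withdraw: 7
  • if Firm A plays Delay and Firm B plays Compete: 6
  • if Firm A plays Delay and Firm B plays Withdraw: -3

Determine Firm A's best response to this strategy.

E[Rush] = 1/5·(5) + 2/5·(5) + 2/5·(14) = 43/5
E[Polish] = 1/5·(7) + 2/5·(7) + 2/5·(4) = 29/5
E[Delay] = 1/5·(-3) + 2/5·(-3) + 2/5·(6) = 3/5
Best response: Rush (43/5 is the largest).

Rush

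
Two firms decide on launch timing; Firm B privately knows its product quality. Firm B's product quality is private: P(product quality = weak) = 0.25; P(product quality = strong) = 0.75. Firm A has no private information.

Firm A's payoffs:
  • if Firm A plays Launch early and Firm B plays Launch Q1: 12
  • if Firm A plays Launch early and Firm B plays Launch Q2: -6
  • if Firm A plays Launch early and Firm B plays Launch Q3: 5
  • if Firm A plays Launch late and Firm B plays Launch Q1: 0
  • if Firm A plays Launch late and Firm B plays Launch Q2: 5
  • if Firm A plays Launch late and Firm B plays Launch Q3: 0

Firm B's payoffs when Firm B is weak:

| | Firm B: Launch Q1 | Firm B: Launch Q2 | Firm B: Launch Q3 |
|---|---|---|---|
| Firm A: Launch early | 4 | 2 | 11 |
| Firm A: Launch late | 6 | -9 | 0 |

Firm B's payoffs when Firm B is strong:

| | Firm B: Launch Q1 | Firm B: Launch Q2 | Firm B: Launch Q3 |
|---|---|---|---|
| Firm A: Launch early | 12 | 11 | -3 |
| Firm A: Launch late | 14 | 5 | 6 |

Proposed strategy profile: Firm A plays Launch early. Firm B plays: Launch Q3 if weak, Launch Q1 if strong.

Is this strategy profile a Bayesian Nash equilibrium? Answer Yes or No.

Yes

Firm A plays Launch early: E[Launch early] = 0.25·(5) + 0.75·(12) = 10.25; E[Launch late] = 0. Best-responding. ✓
Firm B (product quality weak), facing Launch early: Launch Q1 gives 4, Launch Q2 gives 2, Launch Q3 gives 11. Proposed Launch Q3 is best. ✓
Firm B (product quality strong), facing Launch early: Launch Q1 gives 12, Launch Q2 gives 11, Launch Q3 gives -3. Proposed Launch Q1 is best. ✓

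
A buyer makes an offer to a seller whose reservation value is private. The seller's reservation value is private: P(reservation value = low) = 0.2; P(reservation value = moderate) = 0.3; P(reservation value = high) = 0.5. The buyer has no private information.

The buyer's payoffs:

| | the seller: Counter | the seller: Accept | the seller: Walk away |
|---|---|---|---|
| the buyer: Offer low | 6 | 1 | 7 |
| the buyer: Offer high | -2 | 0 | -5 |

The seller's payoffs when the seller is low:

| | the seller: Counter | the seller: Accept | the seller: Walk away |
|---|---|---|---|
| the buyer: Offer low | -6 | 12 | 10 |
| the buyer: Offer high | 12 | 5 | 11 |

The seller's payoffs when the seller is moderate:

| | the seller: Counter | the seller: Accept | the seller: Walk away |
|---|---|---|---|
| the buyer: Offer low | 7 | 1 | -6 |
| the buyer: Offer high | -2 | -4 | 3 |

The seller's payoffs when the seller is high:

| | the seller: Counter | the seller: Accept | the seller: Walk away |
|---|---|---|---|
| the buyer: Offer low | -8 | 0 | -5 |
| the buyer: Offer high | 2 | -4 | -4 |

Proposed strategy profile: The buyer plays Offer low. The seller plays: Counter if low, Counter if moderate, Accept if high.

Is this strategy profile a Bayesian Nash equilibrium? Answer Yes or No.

The buyer plays Offer low: E[Offer low] = 0.2·(6) + 0.3·(6) + 0.5·(1) = 3.5; E[Offer high] = -1. Best-responding. ✓
The seller (reservation value low), facing Offer low: Counter gives -6, Accept gives 12, Walk away gives 10. Proposed Counter is not best — profitable deviation exists. ✗
The seller (reservation value moderate), facing Offer low: Counter gives 7, Accept gives 1, Walk away gives -6. Proposed Counter is best. ✓
The seller (reservation value high), facing Offer low: Counter gives -8, Accept gives 0, Walk away gives -5. Proposed Accept is best. ✓

No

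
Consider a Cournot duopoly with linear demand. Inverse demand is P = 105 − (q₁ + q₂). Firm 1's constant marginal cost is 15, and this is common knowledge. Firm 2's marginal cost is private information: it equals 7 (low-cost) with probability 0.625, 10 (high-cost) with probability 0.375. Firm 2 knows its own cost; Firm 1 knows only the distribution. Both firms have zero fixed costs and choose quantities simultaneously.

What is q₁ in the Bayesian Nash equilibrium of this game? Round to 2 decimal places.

Each type of Firm 2 best-responds to q₁; Firm 1 best-responds to the expected q₂ over Firm 2's types.
Firm 2 with cost c maximizes (105 − (q₁+q₂) − c)·q₂, giving q₂(c) = (105 − c − q₁)/2.
E[c₂] = 0.625·7 + 0.375·10 = 8.125
Firm 1's FOC against E[q₂] yields q₁ = (105 − 2·15 + E[c₂])/3 = (105 − 30 + 8.125)/3 = 27.7083.

27.71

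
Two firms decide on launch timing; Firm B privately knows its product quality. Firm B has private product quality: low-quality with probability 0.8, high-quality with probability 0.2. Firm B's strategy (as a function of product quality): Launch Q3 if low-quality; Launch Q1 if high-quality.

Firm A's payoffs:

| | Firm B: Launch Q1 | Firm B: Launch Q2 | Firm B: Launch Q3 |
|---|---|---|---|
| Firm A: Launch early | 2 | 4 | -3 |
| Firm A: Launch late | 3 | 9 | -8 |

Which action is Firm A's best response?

Launch early

Compute Firm A's expected payoff for each action, taking the expectation over Firm B's type.
E[Launch early] = 0.8·(-3) + 0.2·(2) = -2
E[Launch late] = 0.8·(-8) + 0.2·(3) = -5.8
Best response: Launch early (-2 is the largest).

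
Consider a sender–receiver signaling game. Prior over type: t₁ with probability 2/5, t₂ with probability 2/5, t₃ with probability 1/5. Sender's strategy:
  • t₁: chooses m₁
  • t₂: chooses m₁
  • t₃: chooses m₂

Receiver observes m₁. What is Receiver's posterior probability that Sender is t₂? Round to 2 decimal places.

P(m₁) = (2/5)·1 + (2/5)·1 + (1/5)·0 = 4/5
P(t₂ | m₁) = ((2/5)·1) / (4/5) = (2/5) / (4/5) = 1/2

0.50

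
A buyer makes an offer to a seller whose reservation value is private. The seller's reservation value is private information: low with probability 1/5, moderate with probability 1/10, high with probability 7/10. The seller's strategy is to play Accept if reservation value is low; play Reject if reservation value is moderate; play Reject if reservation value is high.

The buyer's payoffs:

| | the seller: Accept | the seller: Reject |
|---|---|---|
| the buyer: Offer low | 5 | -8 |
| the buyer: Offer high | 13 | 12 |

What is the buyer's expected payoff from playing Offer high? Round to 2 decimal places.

E[Offer high] = 1/5·13 + 1/10·12 + 7/10·12 = 13/5 + 6/5 + 42/5 = 61/5

12.20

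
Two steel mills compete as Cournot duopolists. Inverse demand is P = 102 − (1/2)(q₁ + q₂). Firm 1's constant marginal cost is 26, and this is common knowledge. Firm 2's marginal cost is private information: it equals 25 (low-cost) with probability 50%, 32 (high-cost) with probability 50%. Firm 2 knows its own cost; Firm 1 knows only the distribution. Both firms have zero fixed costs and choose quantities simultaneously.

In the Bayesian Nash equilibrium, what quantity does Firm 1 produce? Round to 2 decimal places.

Firm 2 with cost c maximizes (102 − (1/2)(q₁+q₂) − c)·q₂, giving q₂(c) = (102 − c − (1/2)q₁).
E[c₂] = 0.5·25 + 0.5·32 = 28.5
Firm 1's FOC against E[q₂] yields q₁ = (102 − 2·26 + E[c₂])/(3/2) = (102 − 52 + 28.5)/(3/2) = 52.3333.

52.33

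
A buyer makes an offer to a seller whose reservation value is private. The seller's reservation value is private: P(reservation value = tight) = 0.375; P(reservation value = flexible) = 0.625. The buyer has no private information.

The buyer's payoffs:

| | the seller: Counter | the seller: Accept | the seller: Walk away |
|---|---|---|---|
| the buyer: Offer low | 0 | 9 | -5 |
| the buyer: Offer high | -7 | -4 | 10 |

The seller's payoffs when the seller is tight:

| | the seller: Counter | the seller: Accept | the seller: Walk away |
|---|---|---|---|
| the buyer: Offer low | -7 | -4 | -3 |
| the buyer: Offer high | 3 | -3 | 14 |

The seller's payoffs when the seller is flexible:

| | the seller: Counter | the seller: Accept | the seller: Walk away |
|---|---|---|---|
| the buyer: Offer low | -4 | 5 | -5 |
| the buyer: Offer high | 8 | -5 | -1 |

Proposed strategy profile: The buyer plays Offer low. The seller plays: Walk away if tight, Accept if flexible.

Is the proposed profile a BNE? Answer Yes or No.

Yes

A profile is a BNE iff every type of every player is best-responding given beliefs about the other side.
The buyer plays Offer low: E[Offer low] = 0.375·(-5) + 0.625·(9) = 3.75; E[Offer high] = 1.25. Best-responding. ✓
The seller (reservation value tight), facing Offer low: Counter gives -7, Accept gives -4, Walk away gives -3. Proposed Walk away is best. ✓
The seller (reservation value flexible), facing Offer low: Counter gives -4, Accept gives 5, Walk away gives -5. Proposed Accept is best. ✓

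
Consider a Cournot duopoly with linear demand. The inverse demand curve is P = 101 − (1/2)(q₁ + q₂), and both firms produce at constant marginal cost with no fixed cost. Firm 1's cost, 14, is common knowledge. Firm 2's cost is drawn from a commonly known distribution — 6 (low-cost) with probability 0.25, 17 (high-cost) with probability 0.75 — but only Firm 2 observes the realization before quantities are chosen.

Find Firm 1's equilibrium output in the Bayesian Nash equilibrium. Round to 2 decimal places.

58.17

Each type of Firm 2 best-responds to q₁; Firm 1 best-responds to the expected q₂ over Firm 2's types.
Firm 2 with cost c maximizes (101 − (1/2)(q₁+q₂) − c)·q₂, giving q₂(c) = (101 − c − (1/2)q₁).
E[c₂] = 0.25·6 + 0.75·17 = 14.25
Firm 1's FOC against E[q₂] yields q₁ = (101 − 2·14 + E[c₂])/(3/2) = (101 − 28 + 14.25)/(3/2) = 58.1667.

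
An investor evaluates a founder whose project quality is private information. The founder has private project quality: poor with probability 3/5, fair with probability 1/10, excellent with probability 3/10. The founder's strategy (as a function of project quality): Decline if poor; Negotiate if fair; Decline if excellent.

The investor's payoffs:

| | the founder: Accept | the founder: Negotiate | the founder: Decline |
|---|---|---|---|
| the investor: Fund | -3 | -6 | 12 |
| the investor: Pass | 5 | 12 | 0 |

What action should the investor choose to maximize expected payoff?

Fund

Compute the investor's expected payoff for each action, taking the expectation over the founder's type.
E[Fund] = 3/5·(12) + 1/10·(-6) + 3/10·(12) = 51/5
E[Pass] = 3/5·(0) + 1/10·(12) + 3/10·(0) = 6/5
Best response: Fund (51/5 is the largest).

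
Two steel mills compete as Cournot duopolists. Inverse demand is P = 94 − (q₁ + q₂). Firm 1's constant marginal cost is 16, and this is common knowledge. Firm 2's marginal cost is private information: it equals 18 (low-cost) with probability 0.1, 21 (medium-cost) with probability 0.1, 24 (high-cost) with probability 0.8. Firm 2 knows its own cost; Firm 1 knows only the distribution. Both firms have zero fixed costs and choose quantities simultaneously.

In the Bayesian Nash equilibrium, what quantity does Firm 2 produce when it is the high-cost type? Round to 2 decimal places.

Type-c best response for Firm 2: q₂(c) = (94 − c)/2 − q₁/2.
Firm 1 maximizes expected profit; its first-order condition is 94 − 2q₁ − E[q₂] − 16 = 0.
Substituting E[q₂] and solving: E[c₂] = 23.1, so q₁ = (94 − 2·16 + 23.1)/3 = 28.3667.
q₂(high-cost) = (94 − 24 − 28.3667)/2 = 20.8167.

20.82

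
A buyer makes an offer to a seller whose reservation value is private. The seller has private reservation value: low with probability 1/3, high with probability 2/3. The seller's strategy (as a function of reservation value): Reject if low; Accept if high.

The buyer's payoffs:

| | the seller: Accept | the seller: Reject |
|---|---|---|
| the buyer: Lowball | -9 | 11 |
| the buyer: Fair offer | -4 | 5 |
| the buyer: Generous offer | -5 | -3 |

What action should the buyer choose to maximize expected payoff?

E[Lowball] = 1/3·(11) + 2/3·(-9) = -7/3
E[Fair offer] = 1/3·(5) + 2/3·(-4) = -1
E[Generous offer] = 1/3·(-3) + 2/3·(-5) = -13/3
Best response: Fair offer (-1 is the largest).

Fair offer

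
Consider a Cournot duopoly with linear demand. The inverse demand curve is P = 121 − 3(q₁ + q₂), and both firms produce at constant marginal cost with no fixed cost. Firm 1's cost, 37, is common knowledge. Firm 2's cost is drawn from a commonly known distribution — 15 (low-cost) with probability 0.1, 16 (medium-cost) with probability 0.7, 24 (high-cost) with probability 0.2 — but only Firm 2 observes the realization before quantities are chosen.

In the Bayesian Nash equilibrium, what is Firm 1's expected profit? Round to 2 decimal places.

154.08

Type-c best response for Firm 2: q₂(c) = (121 − c)/6 − q₁/2.
Firm 1 maximizes expected profit; its first-order condition is 121 − 6q₁ − 3E[q₂] − 37 = 0.
Substituting E[q₂] and solving: E[c₂] = 17.5, so q₁ = (121 − 2·37 + 17.5)/9 = 7.16667.
E[P] = 121 − 3·(q₁ + E[q₂]) = 58.5; Firm 1's expected profit = (E[P] − 37)·q₁ = (58.5 − 37)·7.16667 = 154.083.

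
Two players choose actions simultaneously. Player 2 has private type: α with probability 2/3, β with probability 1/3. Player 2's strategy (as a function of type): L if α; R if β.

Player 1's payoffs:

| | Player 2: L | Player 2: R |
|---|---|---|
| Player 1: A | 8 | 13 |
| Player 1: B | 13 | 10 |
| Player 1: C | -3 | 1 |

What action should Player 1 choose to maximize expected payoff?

B

E[A] = 2/3·(8) + 1/3·(13) = 29/3
E[B] = 2/3·(13) + 1/3·(10) = 12
E[C] = 2/3·(-3) + 1/3·(1) = -5/3
Best response: B (12 is the largest).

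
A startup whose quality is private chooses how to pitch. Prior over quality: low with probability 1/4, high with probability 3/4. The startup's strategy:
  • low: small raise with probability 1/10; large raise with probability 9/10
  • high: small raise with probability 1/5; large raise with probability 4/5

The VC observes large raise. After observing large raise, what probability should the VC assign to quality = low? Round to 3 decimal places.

0.273

Apply Bayes' rule using the sender's strategy as the likelihood.
P(large raise) = (1/4)·(9/10) + (3/4)·(4/5) = 33/40
P(low | large raise) = ((1/4)·(9/10)) / (33/40) = (9/40) / (33/40) = 3/11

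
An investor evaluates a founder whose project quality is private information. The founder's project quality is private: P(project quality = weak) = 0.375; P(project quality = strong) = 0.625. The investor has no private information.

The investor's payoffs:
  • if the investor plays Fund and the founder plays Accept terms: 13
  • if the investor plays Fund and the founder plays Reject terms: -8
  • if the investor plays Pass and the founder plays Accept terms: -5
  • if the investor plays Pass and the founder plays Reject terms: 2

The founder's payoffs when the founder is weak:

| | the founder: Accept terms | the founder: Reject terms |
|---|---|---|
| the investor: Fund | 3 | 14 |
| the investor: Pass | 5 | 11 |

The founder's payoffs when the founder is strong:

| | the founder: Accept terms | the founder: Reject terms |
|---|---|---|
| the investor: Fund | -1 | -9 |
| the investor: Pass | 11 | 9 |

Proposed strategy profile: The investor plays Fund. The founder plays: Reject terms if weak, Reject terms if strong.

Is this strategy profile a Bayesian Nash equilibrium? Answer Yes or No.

A profile is a BNE iff every type of every player is best-responding given beliefs about the other side.
The investor plays Fund: E[Fund] = 0.375·(-8) + 0.625·(-8) = -8; E[Pass] = 2. Not best-responding. ✗
The founder (project quality weak), facing Fund: Accept terms gives 3, Reject terms gives 14. Proposed Reject terms is best. ✓
The founder (project quality strong), facing Fund: Accept terms gives -1, Reject terms gives -9. Proposed Reject terms is not best — profitable deviation exists. ✗

No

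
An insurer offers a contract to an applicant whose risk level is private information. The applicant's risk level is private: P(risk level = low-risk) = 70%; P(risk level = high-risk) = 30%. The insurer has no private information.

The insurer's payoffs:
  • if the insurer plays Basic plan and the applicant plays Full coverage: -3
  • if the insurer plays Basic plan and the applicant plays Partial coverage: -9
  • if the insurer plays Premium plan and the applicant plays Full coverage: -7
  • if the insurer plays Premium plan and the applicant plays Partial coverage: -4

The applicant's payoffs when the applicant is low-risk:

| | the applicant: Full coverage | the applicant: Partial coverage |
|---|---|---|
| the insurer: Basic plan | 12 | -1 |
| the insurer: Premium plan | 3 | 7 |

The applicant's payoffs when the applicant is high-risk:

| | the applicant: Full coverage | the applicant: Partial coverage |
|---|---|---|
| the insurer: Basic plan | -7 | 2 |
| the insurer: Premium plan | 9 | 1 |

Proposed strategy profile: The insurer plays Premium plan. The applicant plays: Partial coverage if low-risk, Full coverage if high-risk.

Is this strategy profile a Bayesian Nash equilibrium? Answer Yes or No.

The insurer plays Premium plan: E[Premium plan] = 0.7·(-4) + 0.3·(-7) = -4.9; E[Basic plan] = -7.2. Best-responding. ✓
The applicant (risk level low-risk), facing Premium plan: Full coverage gives 3, Partial coverage gives 7. Proposed Partial coverage is best. ✓
The applicant (risk level high-risk), facing Premium plan: Full coverage gives 9, Partial coverage gives 1. Proposed Full coverage is best. ✓

Yes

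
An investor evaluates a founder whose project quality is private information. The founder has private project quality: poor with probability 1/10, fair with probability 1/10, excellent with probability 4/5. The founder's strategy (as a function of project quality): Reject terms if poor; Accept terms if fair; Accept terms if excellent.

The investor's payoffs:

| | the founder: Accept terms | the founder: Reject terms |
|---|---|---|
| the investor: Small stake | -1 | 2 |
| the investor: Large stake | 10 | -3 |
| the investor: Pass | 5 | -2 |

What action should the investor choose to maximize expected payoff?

Large stake

E[Small stake] = 1/10·(2) + 1/10·(-1) + 4/5·(-1) = -7/10
E[Large stake] = 1/10·(-3) + 1/10·(10) + 4/5·(10) = 87/10
E[Pass] = 1/10·(-2) + 1/10·(5) + 4/5·(5) = 43/10
Best response: Large stake (87/10 is the largest).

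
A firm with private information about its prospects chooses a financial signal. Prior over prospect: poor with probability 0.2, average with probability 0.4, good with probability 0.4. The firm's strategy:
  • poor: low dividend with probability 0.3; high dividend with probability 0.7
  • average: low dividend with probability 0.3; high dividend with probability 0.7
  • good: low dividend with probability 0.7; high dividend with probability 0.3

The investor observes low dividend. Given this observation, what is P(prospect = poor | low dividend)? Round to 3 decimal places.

Apply Bayes' rule using the sender's strategy as the likelihood.
P(low dividend) = 0.2·0.3 + 0.4·0.3 + 0.4·0.7 = 0.46
P(poor | low dividend) = (0.2·0.3) / 0.46 = 0.06 / 0.46 = 0.130435

0.130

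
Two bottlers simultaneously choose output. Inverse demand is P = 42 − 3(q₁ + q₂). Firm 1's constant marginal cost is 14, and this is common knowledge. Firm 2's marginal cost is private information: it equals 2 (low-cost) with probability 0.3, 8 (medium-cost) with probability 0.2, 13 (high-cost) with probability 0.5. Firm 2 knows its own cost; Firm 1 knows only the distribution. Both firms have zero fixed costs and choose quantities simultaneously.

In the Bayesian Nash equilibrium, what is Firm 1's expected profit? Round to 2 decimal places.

Type-c best response for Firm 2: q₂(c) = (42 − c)/6 − q₁/2.
Firm 1 maximizes expected profit; its first-order condition is 42 − 6q₁ − 3E[q₂] − 14 = 0.
Substituting E[q₂] and solving: E[c₂] = 8.7, so q₁ = (42 − 2·14 + 8.7)/9 = 2.52222.
E[P] = 42 − 3·(q₁ + E[q₂]) = 21.5667; Firm 1's expected profit = (E[P] − 14)·q₁ = (21.5667 − 14)·2.52222 = 19.0848.

19.08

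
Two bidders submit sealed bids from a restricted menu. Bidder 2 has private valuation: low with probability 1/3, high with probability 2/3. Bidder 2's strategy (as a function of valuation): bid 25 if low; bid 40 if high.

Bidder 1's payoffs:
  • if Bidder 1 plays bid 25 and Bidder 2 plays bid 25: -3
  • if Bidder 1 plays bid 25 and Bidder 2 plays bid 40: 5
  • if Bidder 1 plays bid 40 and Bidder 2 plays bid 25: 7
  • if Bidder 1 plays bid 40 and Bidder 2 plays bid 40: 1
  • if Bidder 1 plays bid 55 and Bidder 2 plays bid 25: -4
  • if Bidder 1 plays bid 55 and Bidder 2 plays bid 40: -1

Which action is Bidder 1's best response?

E[bid 25] = 1/3·(-3) + 2/3·(5) = 7/3
E[bid 40] = 1/3·(7) + 2/3·(1) = 3
E[bid 55] = 1/3·(-4) + 2/3·(-1) = -2
Best response: bid 40 (3 is the largest).

bid 40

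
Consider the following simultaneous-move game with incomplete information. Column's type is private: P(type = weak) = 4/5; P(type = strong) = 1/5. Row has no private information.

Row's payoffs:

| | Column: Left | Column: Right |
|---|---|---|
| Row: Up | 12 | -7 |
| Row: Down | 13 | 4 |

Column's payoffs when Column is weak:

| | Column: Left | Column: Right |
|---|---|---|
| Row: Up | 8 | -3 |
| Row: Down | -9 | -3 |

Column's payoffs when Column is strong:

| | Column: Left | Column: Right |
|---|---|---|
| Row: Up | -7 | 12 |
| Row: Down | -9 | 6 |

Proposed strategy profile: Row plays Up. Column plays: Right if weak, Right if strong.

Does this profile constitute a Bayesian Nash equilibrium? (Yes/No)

A profile is a BNE iff every type of every player is best-responding given beliefs about the other side.
Row plays Up: E[Up] = 4/5·(-7) + 1/5·(-7) = -7; E[Down] = 4. Not best-responding. ✗
Column (type weak), facing Up: Left gives 8, Right gives -3. Proposed Right is not best — profitable deviation exists. ✗
Column (type strong), facing Up: Left gives -7, Right gives 12. Proposed Right is best. ✓

No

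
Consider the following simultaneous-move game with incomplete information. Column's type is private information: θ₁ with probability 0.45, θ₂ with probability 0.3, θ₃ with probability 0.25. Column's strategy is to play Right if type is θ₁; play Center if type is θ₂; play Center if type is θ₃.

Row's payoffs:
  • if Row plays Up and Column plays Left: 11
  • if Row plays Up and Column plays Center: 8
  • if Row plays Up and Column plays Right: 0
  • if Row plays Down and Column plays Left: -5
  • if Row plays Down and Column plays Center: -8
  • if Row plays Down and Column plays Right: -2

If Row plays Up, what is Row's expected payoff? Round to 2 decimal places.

E[Up] = 0.45·0 + 0.3·8 + 0.25·8 = 0 + 2.4 + 2 = 4.4

4.40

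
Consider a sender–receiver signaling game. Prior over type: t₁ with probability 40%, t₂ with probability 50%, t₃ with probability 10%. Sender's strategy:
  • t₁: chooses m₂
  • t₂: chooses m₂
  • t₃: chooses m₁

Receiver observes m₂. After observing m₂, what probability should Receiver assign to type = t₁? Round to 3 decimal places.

0.444

P(m₂) = 0.4·1 + 0.5·1 + 0.1·0 = 0.9
P(t₁ | m₂) = (0.4·1) / 0.9 = 0.4 / 0.9 = 0.444444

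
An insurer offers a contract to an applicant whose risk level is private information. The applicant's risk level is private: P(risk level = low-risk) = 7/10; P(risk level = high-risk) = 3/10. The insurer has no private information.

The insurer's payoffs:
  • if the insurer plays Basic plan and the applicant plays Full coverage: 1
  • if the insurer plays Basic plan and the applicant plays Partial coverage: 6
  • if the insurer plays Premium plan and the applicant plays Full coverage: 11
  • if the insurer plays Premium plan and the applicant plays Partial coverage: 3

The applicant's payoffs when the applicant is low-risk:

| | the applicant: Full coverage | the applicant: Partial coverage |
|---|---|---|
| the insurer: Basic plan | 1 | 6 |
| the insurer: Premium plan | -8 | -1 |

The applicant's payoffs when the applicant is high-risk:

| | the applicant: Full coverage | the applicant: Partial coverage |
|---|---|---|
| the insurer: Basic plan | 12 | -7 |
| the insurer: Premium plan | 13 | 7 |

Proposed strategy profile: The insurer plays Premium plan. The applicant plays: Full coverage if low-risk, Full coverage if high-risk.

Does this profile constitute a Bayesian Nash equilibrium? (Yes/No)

No

The insurer plays Premium plan: E[Premium plan] = 7/10·(11) + 3/10·(11) = 11; E[Basic plan] = 1. Best-responding. ✓
The applicant (risk level low-risk), facing Premium plan: Full coverage gives -8, Partial coverage gives -1. Proposed Full coverage is not best — profitable deviation exists. ✗
The applicant (risk level high-risk), facing Premium plan: Full coverage gives 13, Partial coverage gives 7. Proposed Full coverage is best. ✓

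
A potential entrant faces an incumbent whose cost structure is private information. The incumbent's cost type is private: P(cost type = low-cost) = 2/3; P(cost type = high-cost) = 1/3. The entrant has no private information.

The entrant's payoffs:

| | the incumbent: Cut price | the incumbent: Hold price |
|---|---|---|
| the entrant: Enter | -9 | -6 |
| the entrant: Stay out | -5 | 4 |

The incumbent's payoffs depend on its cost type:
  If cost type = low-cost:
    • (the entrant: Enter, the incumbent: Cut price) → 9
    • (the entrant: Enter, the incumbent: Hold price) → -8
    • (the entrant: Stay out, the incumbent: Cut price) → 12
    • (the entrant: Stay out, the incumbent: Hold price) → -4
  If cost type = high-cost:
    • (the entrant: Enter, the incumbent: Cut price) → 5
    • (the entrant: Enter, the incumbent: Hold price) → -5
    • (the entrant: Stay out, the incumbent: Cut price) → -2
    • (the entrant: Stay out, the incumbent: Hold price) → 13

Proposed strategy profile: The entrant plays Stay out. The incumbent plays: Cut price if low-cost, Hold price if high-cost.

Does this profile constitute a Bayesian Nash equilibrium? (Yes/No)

Yes

The entrant plays Stay out: E[Stay out] = 2/3·(-5) + 1/3·(4) = -2; E[Enter] = -8. Best-responding. ✓
The incumbent (cost type low-cost), facing Stay out: Cut price gives 12, Hold price gives -4. Proposed Cut price is best. ✓
The incumbent (cost type high-cost), facing Stay out: Cut price gives -2, Hold price gives 13. Proposed Hold price is best. ✓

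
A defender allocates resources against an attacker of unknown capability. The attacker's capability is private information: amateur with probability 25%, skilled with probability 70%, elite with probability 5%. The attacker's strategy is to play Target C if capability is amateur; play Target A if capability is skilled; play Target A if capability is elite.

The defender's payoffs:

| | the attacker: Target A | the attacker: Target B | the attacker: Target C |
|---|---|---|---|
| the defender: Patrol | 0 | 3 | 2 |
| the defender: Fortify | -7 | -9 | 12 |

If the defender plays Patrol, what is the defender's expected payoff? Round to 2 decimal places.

E[Patrol] = 0.25·2 + 0.7·0 + 0.05·0 = 0.5 + 0 + 0 = 0.5

0.50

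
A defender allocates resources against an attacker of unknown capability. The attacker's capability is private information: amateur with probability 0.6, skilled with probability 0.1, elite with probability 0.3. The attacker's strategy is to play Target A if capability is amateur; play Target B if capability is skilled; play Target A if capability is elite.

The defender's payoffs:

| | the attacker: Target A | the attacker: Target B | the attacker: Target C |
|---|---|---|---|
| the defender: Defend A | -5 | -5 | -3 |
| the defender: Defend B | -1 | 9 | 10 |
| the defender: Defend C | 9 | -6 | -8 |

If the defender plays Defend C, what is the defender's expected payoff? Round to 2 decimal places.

7.50

E[Defend C] = 0.6·9 + 0.1·(-6) + 0.3·9 = 5.4 + (-0.6) + 2.7 = 7.5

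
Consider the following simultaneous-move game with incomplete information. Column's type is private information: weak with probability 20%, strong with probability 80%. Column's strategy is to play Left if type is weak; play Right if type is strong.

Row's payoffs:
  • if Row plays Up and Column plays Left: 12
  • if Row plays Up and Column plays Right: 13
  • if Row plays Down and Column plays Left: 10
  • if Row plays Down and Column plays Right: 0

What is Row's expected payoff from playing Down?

2

E[Down] = 0.2·10 + 0.8·0 = 2 + 0 = 2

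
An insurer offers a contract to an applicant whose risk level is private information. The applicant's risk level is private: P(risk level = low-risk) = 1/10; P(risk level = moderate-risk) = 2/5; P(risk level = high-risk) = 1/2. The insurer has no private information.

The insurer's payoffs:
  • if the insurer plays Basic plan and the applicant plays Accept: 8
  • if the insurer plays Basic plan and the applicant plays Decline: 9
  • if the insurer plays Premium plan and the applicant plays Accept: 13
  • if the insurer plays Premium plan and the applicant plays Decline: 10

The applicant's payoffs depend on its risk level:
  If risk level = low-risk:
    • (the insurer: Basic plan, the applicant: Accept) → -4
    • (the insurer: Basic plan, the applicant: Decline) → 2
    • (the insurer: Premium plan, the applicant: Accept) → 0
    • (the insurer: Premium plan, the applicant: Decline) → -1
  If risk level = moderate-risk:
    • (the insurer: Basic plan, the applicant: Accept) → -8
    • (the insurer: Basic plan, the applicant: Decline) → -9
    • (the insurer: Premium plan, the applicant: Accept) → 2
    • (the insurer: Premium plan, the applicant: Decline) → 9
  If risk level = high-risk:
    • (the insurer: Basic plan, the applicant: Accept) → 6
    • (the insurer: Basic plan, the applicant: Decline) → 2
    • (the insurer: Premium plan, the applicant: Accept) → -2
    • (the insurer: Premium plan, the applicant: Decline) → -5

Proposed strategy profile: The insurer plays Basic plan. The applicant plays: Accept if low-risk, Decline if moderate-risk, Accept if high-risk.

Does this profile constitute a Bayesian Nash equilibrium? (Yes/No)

The insurer plays Basic plan: E[Basic plan] = 1/10·(8) + 2/5·(9) + 1/2·(8) = 42/5; E[Premium plan] = 59/5. Not best-responding. ✗
The applicant (risk level low-risk), facing Basic plan: Accept gives -4, Decline gives 2. Proposed Accept is not best — profitable deviation exists. ✗
The applicant (risk level moderate-risk), facing Basic plan: Accept gives -8, Decline gives -9. Proposed Decline is not best — profitable deviation exists. ✗
The applicant (risk level high-risk), facing Basic plan: Accept gives 6, Decline gives 2. Proposed Accept is best. ✓

No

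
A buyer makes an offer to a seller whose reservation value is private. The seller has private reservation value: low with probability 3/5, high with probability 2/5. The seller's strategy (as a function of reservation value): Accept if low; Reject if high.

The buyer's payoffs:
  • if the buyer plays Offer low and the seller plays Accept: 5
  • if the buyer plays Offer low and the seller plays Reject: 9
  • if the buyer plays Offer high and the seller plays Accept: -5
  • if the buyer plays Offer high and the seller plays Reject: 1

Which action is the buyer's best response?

Offer low

Compute the buyer's expected payoff for each action, taking the expectation over the seller's type.
E[Offer low] = 3/5·(5) + 2/5·(9) = 33/5
E[Offer high] = 3/5·(-5) + 2/5·(1) = -13/5
Best response: Offer low (33/5 is the largest).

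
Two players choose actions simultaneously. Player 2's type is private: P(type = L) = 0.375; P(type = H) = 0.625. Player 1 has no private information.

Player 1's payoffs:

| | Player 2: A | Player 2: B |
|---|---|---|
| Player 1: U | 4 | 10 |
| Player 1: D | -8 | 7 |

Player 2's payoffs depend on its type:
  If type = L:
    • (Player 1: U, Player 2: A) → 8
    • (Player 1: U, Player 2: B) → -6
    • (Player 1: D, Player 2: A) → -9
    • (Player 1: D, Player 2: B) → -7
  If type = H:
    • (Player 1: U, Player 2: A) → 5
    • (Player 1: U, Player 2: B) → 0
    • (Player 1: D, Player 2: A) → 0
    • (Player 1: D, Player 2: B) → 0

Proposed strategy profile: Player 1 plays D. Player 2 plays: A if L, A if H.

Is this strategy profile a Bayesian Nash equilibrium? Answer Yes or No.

No

A profile is a BNE iff every type of every player is best-responding given beliefs about the other side.
Player 1 plays D: E[D] = 0.375·(-8) + 0.625·(-8) = -8; E[U] = 4. Not best-responding. ✗
Player 2 (type L), facing D: A gives -9, B gives -7. Proposed A is not best — profitable deviation exists. ✗
Player 2 (type H), facing D: A gives 0, B gives 0. Proposed A is best. ✓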